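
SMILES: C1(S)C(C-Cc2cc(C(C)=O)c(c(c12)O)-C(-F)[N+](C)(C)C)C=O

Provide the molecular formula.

Heavy atoms from the SMILES: 17 C, 1 F, 1 N, 3 O, 1 S.
Implicit hydrogens by atom environment:
  5 × C (aromatic): no H
  4 × C: 3 H each → 12
  4 × C: 1 H each → 4
  2 × C: 2 H each → 4
  2 × O: no H
  1 × C (aromatic): 1 H
  1 × C: no H
  1 × F: no H
  1 × N (charge +1): no H
  1 × O: 1 H
  1 × S: 1 H
  Total hydrogens = 23.
Net charge +1.
Molecular formula: C17H23FNO3S+

C17H23FNO3S+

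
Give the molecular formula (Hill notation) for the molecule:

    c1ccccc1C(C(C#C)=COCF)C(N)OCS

Heavy atoms from the SMILES: 14 C, 1 F, 1 N, 2 O, 1 S.
Implicit hydrogens by atom environment:
  5 × C (aromatic): 1 H each → 5
  4 × C: 1 H each → 4
  2 × C: 2 H each → 4
  2 × C: no H
  2 × O: no H
  1 × C (aromatic): no H
  1 × F: no H
  1 × N: 2 H
  1 × S: 1 H
  Total hydrogens = 16.
Molecular formula: C14H16FNO2S

C14H16FNO2S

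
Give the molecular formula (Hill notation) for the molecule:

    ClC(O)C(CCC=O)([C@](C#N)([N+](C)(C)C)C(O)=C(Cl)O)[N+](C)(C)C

Heavy atoms from the SMILES: 15 C, 2 Cl, 3 N, 4 O.
Implicit hydrogens by atom environment:
  6 × C: 3 H each → 18
  5 × C: no H
  3 × O: 1 H each → 3
  2 × C: 2 H each → 4
  2 × C: 1 H each → 2
  2 × Cl: no H
  2 × N (charge +1): no H
  1 × N: no H
  1 × O: no H
  Total hydrogens = 27.
Net charge +2.
Molecular formula: [C15H27Cl2N3O4]2+

[C15H27Cl2N3O4]2+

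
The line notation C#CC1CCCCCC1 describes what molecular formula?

Heavy atoms from the SMILES: 9 C.
Implicit hydrogens by atom environment:
  6 × C: 2 H each → 12
  2 × C: 1 H each → 2
  1 × C: no H
  Total hydrogens = 14.
Molecular formula: C9H14

C9H14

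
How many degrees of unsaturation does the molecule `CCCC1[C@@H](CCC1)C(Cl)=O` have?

2

Molecular formula from the SMILES: C9H15ClO.
DoU = (2C + 2 + N − H − X)/2 = (2·9 + 2 + 0 − 15 − 1)/2 = 4/2 = 2.
(Structurally: 1 ring(s) + 1 π bond(s) = 2.)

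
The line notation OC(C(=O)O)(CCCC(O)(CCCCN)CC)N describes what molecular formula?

C12H26N2O4

Heavy atoms from the SMILES: 12 C, 2 N, 4 O.
Implicit hydrogens by atom environment:
  8 × C: 2 H each → 16
  3 × C: no H
  3 × O: 1 H each → 3
  2 × N: 2 H each → 4
  1 × C: 3 H
  1 × O: no H
  Total hydrogens = 26.
Molecular formula: C12H26N2O4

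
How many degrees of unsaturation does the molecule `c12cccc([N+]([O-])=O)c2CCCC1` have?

Molecular formula from the SMILES: C10H11NO2.
DoU = (2C + 2 + N − H − X)/2 = (2·10 + 2 + 1 − 11 − 0)/2 = 12/2 = 6.
(Structurally: 2 ring(s) + 4 π bond(s) = 6.)

6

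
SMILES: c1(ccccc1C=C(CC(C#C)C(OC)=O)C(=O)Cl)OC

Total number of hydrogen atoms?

Hydrogens are implicit in SMILES; fill each atom to its normal valence:
  4 × C (aromatic): 1 H each → 4
  4 × C: no H
  4 × O: no H
  3 × C: 1 H each → 3
  2 × C: 3 H each → 6
  2 × C (aromatic): no H
  1 × C: 2 H
  1 × Cl: no H
  Total hydrogens = 15.

15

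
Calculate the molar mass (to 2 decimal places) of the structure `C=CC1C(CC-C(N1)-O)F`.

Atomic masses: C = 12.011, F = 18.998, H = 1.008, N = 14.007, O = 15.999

Molecular formula: C7H12FNO.
M = 7×12.011 + 1×18.998 + 12×1.008 + 1×14.007 + 1×15.999 = 145.18 g/mol.

145.18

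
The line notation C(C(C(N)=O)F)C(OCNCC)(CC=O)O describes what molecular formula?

C9H17FN2O4

Heavy atoms from the SMILES: 9 C, 1 F, 2 N, 4 O.
Implicit hydrogens by atom environment:
  4 × C: 2 H each → 8
  3 × O: no H
  2 × C: 1 H each → 2
  2 × C: no H
  1 × C: 3 H
  1 × F: no H
  1 × N: 2 H
  1 × N: 1 H
  1 × O: 1 H
  Total hydrogens = 17.
Molecular formula: C9H17FN2O4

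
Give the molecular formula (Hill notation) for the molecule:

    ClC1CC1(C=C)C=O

C6H7ClO

Heavy atoms from the SMILES: 6 C, 1 Cl, 1 O.
Implicit hydrogens by atom environment:
  3 × C: 1 H each → 3
  2 × C: 2 H each → 4
  1 × C: no H
  1 × Cl: no H
  1 × O: no H
  Total hydrogens = 7.
Molecular formula: C6H7ClO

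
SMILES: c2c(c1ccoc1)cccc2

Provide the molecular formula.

C10H8O

Heavy atoms from the SMILES: 10 C, 1 O.
Implicit hydrogens by atom environment:
  8 × C (aromatic): 1 H each → 8
  2 × C (aromatic): no H
  1 × O (aromatic): no H
  Total hydrogens = 8.
Molecular formula: C10H8O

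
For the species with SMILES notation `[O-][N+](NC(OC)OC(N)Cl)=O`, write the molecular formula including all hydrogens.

C3H8ClN3O4

Heavy atoms from the SMILES: 3 C, 1 Cl, 3 N, 4 O.
Implicit hydrogens by atom environment:
  3 × O: no H
  2 × C: 1 H each → 2
  1 × C: 3 H
  1 × Cl: no H
  1 × N: 2 H
  1 × N: 1 H
  1 × N (charge +1): no H
  1 × O (charge -1): no H
  Total hydrogens = 8.
Molecular formula: C3H8ClN3O4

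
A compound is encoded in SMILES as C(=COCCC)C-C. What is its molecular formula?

C7H14O

Heavy atoms from the SMILES: 7 C, 1 O.
Implicit hydrogens by atom environment:
  3 × C: 2 H each → 6
  2 × C: 3 H each → 6
  2 × C: 1 H each → 2
  1 × O: no H
  Total hydrogens = 14.
Molecular formula: C7H14O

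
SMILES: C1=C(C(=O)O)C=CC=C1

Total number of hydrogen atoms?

Hydrogens are implicit in SMILES; fill each atom to its normal valence:
  5 × C (aromatic): 1 H each → 5
  1 × C (aromatic): no H
  1 × C: no H
  1 × O: 1 H
  1 × O: no H
  Total hydrogens = 6.

6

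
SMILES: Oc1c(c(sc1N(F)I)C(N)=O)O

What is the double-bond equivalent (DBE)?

Molecular formula from the SMILES: C5H4FIN2O3S.
DoU = (2C + 2 + N − H − X)/2 = (2·5 + 2 + 2 − 4 − 2)/2 = 8/2 = 4.
(Structurally: 1 ring(s) + 3 π bond(s) = 4.)

4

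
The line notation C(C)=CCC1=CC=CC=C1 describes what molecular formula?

Heavy atoms from the SMILES: 10 C.
Implicit hydrogens by atom environment:
  5 × C (aromatic): 1 H each → 5
  2 × C: 1 H each → 2
  1 × C: 3 H
  1 × C: 2 H
  1 × C (aromatic): no H
  Total hydrogens = 12.
Molecular formula: C10H12

C10H12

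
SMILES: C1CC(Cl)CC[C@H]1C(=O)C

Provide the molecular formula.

Heavy atoms from the SMILES: 8 C, 1 Cl, 1 O.
Implicit hydrogens by atom environment:
  4 × C: 2 H each → 8
  2 × C: 1 H each → 2
  1 × C: 3 H
  1 × C: no H
  1 × Cl: no H
  1 × O: no H
  Total hydrogens = 13.
Molecular formula: C8H13ClO

C8H13ClO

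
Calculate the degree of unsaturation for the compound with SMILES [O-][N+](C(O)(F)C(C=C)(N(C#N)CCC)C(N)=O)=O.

5

Molecular formula from the SMILES: C9H13FN4O4.
DoU = (2C + 2 + N − H − X)/2 = (2·9 + 2 + 4 − 13 − 1)/2 = 10/2 = 5.
(Structurally: 0 ring(s) + 5 π bond(s) = 5.)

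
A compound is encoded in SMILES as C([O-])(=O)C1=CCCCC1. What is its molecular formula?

Heavy atoms from the SMILES: 7 C, 2 O.
Implicit hydrogens by atom environment:
  4 × C: 2 H each → 8
  2 × C: no H
  1 × C: 1 H
  1 × O: no H
  1 × O (charge -1): no H
  Total hydrogens = 9.
Net charge -1.
Molecular formula: C7H9O2-

C7H9O2-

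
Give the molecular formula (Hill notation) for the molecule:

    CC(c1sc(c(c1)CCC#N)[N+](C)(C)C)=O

Heavy atoms from the SMILES: 12 C, 2 N, 1 O, 1 S.
Implicit hydrogens by atom environment:
  4 × C: 3 H each → 12
  3 × C (aromatic): no H
  2 × C: 2 H each → 4
  2 × C: no H
  1 × C (aromatic): 1 H
  1 × N (charge +1): no H
  1 × N: no H
  1 × O: no H
  1 × S (aromatic): no H
  Total hydrogens = 17.
Net charge +1.
Molecular formula: C12H17N2OS+

C12H17N2OS+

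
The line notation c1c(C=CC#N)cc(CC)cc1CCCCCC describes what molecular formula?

Heavy atoms from the SMILES: 17 C, 1 N.
Implicit hydrogens by atom environment:
  6 × C: 2 H each → 12
  3 × C (aromatic): 1 H each → 3
  3 × C (aromatic): no H
  2 × C: 3 H each → 6
  2 × C: 1 H each → 2
  1 × C: no H
  1 × N: no H
  Total hydrogens = 23.
Molecular formula: C17H23N

C17H23N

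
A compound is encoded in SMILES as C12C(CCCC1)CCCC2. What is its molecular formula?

Heavy atoms from the SMILES: 10 C.
Implicit hydrogens by atom environment:
  8 × C: 2 H each → 16
  2 × C: 1 H each → 2
  Total hydrogens = 18.
Molecular formula: C10H18

C10H18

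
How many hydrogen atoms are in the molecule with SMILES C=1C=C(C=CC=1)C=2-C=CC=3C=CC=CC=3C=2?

12

Hydrogens are implicit in SMILES; fill each atom to its normal valence:
  12 × C (aromatic): 1 H each → 12
  4 × C (aromatic): no H
  Total hydrogens = 12.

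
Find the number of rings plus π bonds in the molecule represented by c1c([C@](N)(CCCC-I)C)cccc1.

Molecular formula from the SMILES: C12H18IN.
DoU = (2C + 2 + N − H − X)/2 = (2·12 + 2 + 1 − 18 − 1)/2 = 8/2 = 4.
(Structurally: 1 ring(s) + 3 π bond(s) = 4.)

4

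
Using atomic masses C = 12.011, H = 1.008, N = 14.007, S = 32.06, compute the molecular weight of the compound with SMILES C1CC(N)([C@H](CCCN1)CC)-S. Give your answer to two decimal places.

188.33

Molecular formula: C9H20N2S.
M = 9×12.011 + 20×1.008 + 2×14.007 + 1×32.06 = 188.33 g/mol.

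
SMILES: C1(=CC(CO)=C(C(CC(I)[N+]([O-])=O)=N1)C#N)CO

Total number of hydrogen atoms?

10

Hydrogens are implicit in SMILES; fill each atom to its normal valence:
  4 × C (aromatic): no H
  3 × C: 2 H each → 6
  2 × O: 1 H each → 2
  1 × C (aromatic): 1 H
  1 × C: 1 H
  1 × C: no H
  1 × I: no H
  1 × N (aromatic): no H
  1 × N: no H
  1 × N (charge +1): no H
  1 × O: no H
  1 × O (charge -1): no H
  Total hydrogens = 10.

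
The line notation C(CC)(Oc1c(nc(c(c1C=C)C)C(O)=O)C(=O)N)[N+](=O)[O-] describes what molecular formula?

Heavy atoms from the SMILES: 13 C, 3 N, 6 O.
Implicit hydrogens by atom environment:
  5 × C (aromatic): no H
  4 × O: no H
  2 × C: 3 H each → 6
  2 × C: 2 H each → 4
  2 × C: 1 H each → 2
  2 × C: no H
  1 × N: 2 H
  1 × N (aromatic): no H
  1 × N (charge +1): no H
  1 × O: 1 H
  1 × O (charge -1): no H
  Total hydrogens = 15.
Molecular formula: C13H15N3O6

C13H15N3O6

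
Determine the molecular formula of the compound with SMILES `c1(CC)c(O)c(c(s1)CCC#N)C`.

C10H13NOS

Heavy atoms from the SMILES: 10 C, 1 N, 1 O, 1 S.
Implicit hydrogens by atom environment:
  4 × C (aromatic): no H
  3 × C: 2 H each → 6
  2 × C: 3 H each → 6
  1 × C: no H
  1 × N: no H
  1 × O: 1 H
  1 × S (aromatic): no H
  Total hydrogens = 13.
Molecular formula: C10H13NOS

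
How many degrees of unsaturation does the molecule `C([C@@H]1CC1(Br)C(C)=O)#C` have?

Molecular formula from the SMILES: C7H7BrO.
DoU = (2C + 2 + N − H − X)/2 = (2·7 + 2 + 0 − 7 − 1)/2 = 8/2 = 4.
(Structurally: 1 ring(s) + 3 π bond(s) = 4.)

4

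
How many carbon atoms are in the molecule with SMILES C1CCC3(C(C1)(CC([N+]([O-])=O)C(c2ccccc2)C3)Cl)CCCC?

The symbol for carbon appears 20 times in the SMILES. Lowercase c denotes aromatic carbon and counts toward C.

20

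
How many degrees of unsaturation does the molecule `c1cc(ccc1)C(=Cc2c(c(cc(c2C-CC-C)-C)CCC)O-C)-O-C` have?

9

Molecular formula from the SMILES: C24H32O2.
DoU = (2C + 2 + N − H − X)/2 = (2·24 + 2 + 0 − 32 − 0)/2 = 18/2 = 9.
(Structurally: 2 ring(s) + 7 π bond(s) = 9.)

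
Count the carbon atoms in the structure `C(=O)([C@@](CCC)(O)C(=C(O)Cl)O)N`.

7

The symbol for carbon appears 7 times in the SMILES. (Cl is a single chlorine, not C + l.)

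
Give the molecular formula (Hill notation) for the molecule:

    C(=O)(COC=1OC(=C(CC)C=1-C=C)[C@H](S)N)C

Heavy atoms from the SMILES: 12 C, 1 N, 3 O, 1 S.
Implicit hydrogens by atom environment:
  4 × C (aromatic): no H
  3 × C: 2 H each → 6
  2 × C: 3 H each → 6
  2 × C: 1 H each → 2
  2 × O: no H
  1 × C: no H
  1 × N: 2 H
  1 × O (aromatic): no H
  1 × S: 1 H
  Total hydrogens = 17.
Molecular formula: C12H17NO3S

C12H17NO3S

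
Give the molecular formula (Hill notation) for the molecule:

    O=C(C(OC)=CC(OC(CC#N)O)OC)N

Heavy atoms from the SMILES: 9 C, 2 N, 5 O.
Implicit hydrogens by atom environment:
  4 × O: no H
  3 × C: 1 H each → 3
  3 × C: no H
  2 × C: 3 H each → 6
  1 × C: 2 H
  1 × N: 2 H
  1 × N: no H
  1 × O: 1 H
  Total hydrogens = 14.
Molecular formula: C9H14N2O5

C9H14N2O5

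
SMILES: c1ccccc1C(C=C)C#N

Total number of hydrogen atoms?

9

Hydrogens are implicit in SMILES; fill each atom to its normal valence:
  5 × C (aromatic): 1 H each → 5
  2 × C: 1 H each → 2
  1 × C: 2 H
  1 × C: no H
  1 × C (aromatic): no H
  1 × N: no H
  Total hydrogens = 9.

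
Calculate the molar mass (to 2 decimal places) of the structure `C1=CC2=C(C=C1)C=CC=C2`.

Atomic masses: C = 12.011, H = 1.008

Molecular formula: C10H8.
M = 10×12.011 + 8×1.008 = 128.17 g/mol.

128.17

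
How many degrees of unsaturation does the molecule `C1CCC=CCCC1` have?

2

Molecular formula from the SMILES: C8H14.
DoU = (2C + 2 + N − H − X)/2 = (2·8 + 2 + 0 − 14 − 0)/2 = 4/2 = 2.
(Structurally: 1 ring(s) + 1 π bond(s) = 2.)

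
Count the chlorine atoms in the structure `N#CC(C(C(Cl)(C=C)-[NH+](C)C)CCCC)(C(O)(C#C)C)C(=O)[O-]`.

1

The symbol for chlorine appears 1 time in the SMILES.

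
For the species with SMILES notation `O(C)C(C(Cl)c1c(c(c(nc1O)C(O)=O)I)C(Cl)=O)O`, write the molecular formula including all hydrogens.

Heavy atoms from the SMILES: 10 C, 2 Cl, 1 I, 1 N, 6 O.
Implicit hydrogens by atom environment:
  5 × C (aromatic): no H
  3 × O: 1 H each → 3
  3 × O: no H
  2 × C: 1 H each → 2
  2 × C: no H
  2 × Cl: no H
  1 × C: 3 H
  1 × I: no H
  1 × N (aromatic): no H
  Total hydrogens = 8.
Molecular formula: C10H8Cl2INO6

C10H8Cl2INO6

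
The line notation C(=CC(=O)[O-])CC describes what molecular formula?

Heavy atoms from the SMILES: 5 C, 2 O.
Implicit hydrogens by atom environment:
  2 × C: 1 H each → 2
  1 × C: 3 H
  1 × C: 2 H
  1 × C: no H
  1 × O: no H
  1 × O (charge -1): no H
  Total hydrogens = 7.
Net charge -1.
Molecular formula: C5H7O2-

C5H7O2-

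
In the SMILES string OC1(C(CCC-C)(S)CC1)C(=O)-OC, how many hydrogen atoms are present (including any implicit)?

18

Hydrogens are implicit in SMILES; fill each atom to its normal valence:
  5 × C: 2 H each → 10
  3 × C: no H
  2 × C: 3 H each → 6
  2 × O: no H
  1 × O: 1 H
  1 × S: 1 H
  Total hydrogens = 18.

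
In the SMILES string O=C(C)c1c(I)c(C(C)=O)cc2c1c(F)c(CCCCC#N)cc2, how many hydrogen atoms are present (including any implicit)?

17

Hydrogens are implicit in SMILES; fill each atom to its normal valence:
  7 × C (aromatic): no H
  4 × C: 2 H each → 8
  3 × C (aromatic): 1 H each → 3
  3 × C: no H
  2 × C: 3 H each → 6
  2 × O: no H
  1 × F: no H
  1 × I: no H
  1 × N: no H
  Total hydrogens = 17.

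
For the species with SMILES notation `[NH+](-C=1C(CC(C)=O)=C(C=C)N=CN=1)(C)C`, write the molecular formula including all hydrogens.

C11H16N3O+

Heavy atoms from the SMILES: 11 C, 3 N, 1 O.
Implicit hydrogens by atom environment:
  3 × C: 3 H each → 9
  3 × C (aromatic): no H
  2 × C: 2 H each → 4
  2 × N (aromatic): no H
  1 × C (aromatic): 1 H
  1 × C: 1 H
  1 × C: no H
  1 × N (charge +1): 1 H
  1 × O: no H
  Total hydrogens = 16.
Net charge +1.
Molecular formula: C11H16N3O+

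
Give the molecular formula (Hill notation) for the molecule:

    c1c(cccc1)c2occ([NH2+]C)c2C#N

C12H11N2O+

Heavy atoms from the SMILES: 12 C, 2 N, 1 O.
Implicit hydrogens by atom environment:
  6 × C (aromatic): 1 H each → 6
  4 × C (aromatic): no H
  1 × C: 3 H
  1 × C: no H
  1 × N (charge +1): 2 H
  1 × N: no H
  1 × O (aromatic): no H
  Total hydrogens = 11.
Net charge +1.
Molecular formula: C12H11N2O+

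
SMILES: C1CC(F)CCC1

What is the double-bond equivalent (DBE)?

Molecular formula from the SMILES: C6H11F.
DoU = (2C + 2 + N − H − X)/2 = (2·6 + 2 + 0 − 11 − 1)/2 = 2/2 = 1.
(Structurally: 1 ring(s) + 0 π bond(s) = 1.)

1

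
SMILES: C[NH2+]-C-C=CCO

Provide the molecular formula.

Heavy atoms from the SMILES: 5 C, 1 N, 1 O.
Implicit hydrogens by atom environment:
  2 × C: 2 H each → 4
  2 × C: 1 H each → 2
  1 × C: 3 H
  1 × N (charge +1): 2 H
  1 × O: 1 H
  Total hydrogens = 12.
Net charge +1.
Molecular formula: C5H12NO+

C5H12NO+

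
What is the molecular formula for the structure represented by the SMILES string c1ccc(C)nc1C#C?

C8H7N

Heavy atoms from the SMILES: 8 C, 1 N.
Implicit hydrogens by atom environment:
  3 × C (aromatic): 1 H each → 3
  2 × C (aromatic): no H
  1 × C: 3 H
  1 × C: 1 H
  1 × C: no H
  1 × N (aromatic): no H
  Total hydrogens = 7.
Molecular formula: C8H7N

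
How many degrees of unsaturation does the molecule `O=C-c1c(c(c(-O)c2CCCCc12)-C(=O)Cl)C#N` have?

9

Molecular formula from the SMILES: C13H10ClNO3.
DoU = (2C + 2 + N − H − X)/2 = (2·13 + 2 + 1 − 10 − 1)/2 = 18/2 = 9.
(Structurally: 2 ring(s) + 7 π bond(s) = 9.)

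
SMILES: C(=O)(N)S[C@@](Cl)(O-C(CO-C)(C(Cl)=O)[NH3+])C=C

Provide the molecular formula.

Heavy atoms from the SMILES: 8 C, 2 Cl, 2 N, 4 O, 1 S.
Implicit hydrogens by atom environment:
  4 × C: no H
  4 × O: no H
  2 × C: 2 H each → 4
  2 × Cl: no H
  1 × C: 3 H
  1 × C: 1 H
  1 × N (charge +1): 3 H
  1 × N: 2 H
  1 × S: no H
  Total hydrogens = 13.
Net charge +1.
Molecular formula: C8H13Cl2N2O4S+

C8H13Cl2N2O4S+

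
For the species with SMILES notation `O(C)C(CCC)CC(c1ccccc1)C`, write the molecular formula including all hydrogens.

Heavy atoms from the SMILES: 14 C, 1 O.
Implicit hydrogens by atom environment:
  5 × C (aromatic): 1 H each → 5
  3 × C: 3 H each → 9
  3 × C: 2 H each → 6
  2 × C: 1 H each → 2
  1 × C (aromatic): no H
  1 × O: no H
  Total hydrogens = 22.
Molecular formula: C14H22O

C14H22O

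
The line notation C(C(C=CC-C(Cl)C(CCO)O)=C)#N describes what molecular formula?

Heavy atoms from the SMILES: 10 C, 1 Cl, 1 N, 2 O.
Implicit hydrogens by atom environment:
  4 × C: 2 H each → 8
  4 × C: 1 H each → 4
  2 × C: no H
  2 × O: 1 H each → 2
  1 × Cl: no H
  1 × N: no H
  Total hydrogens = 14.
Molecular formula: C10H14ClNO2

C10H14ClNO2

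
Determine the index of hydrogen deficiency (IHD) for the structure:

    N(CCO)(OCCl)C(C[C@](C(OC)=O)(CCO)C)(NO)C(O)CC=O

2

Molecular formula from the SMILES: C14H27ClN2O8.
DoU = (2C + 2 + N − H − X)/2 = (2·14 + 2 + 2 − 27 − 1)/2 = 4/2 = 2.
(Structurally: 0 ring(s) + 2 π bond(s) = 2.)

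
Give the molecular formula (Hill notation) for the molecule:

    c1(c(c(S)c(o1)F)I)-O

Heavy atoms from the SMILES: 4 C, 1 F, 1 I, 2 O, 1 S.
Implicit hydrogens by atom environment:
  4 × C (aromatic): no H
  1 × F: no H
  1 × I: no H
  1 × O: 1 H
  1 × O (aromatic): no H
  1 × S: 1 H
  Total hydrogens = 2.
Molecular formula: C4H2FIO2S

C4H2FIO2S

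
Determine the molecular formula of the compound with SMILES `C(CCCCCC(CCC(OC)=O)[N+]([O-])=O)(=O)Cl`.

C11H18ClNO5

Heavy atoms from the SMILES: 11 C, 1 Cl, 1 N, 5 O.
Implicit hydrogens by atom environment:
  7 × C: 2 H each → 14
  4 × O: no H
  2 × C: no H
  1 × C: 3 H
  1 × C: 1 H
  1 × Cl: no H
  1 × N (charge +1): no H
  1 × O (charge -1): no H
  Total hydrogens = 18.
Molecular formula: C11H18ClNO5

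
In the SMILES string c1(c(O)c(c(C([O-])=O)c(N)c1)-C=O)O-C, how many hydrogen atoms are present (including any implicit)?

Hydrogens are implicit in SMILES; fill each atom to its normal valence:
  5 × C (aromatic): no H
  3 × O: no H
  1 × C: 3 H
  1 × C (aromatic): 1 H
  1 × C: 1 H
  1 × C: no H
  1 × N: 2 H
  1 × O: 1 H
  1 × O (charge -1): no H
  Total hydrogens = 8.

8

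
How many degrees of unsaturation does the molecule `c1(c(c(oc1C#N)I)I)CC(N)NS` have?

Molecular formula from the SMILES: C7H7I2N3OS.
DoU = (2C + 2 + N − H − X)/2 = (2·7 + 2 + 3 − 7 − 2)/2 = 10/2 = 5.
(Structurally: 1 ring(s) + 4 π bond(s) = 5.)

5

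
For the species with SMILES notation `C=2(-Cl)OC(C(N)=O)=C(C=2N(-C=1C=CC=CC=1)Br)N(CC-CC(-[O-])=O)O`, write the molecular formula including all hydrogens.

C15H14BrClN3O5-

Heavy atoms from the SMILES: 1 Br, 15 C, 1 Cl, 3 N, 5 O.
Implicit hydrogens by atom environment:
  5 × C (aromatic): 1 H each → 5
  5 × C (aromatic): no H
  3 × C: 2 H each → 6
  2 × C: no H
  2 × N: no H
  2 × O: no H
  1 × Br: no H
  1 × Cl: no H
  1 × N: 2 H
  1 × O: 1 H
  1 × O (aromatic): no H
  1 × O (charge -1): no H
  Total hydrogens = 14.
Net charge -1.
Molecular formula: C15H14BrClN3O5-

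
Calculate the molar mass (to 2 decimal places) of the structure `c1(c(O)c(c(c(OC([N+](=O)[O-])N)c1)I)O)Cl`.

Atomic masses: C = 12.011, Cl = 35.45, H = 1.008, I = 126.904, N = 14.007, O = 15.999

Molecular formula: C7H6ClIN2O5.
M = 7×12.011 + 1×35.45 + 6×1.008 + 1×126.904 + 2×14.007 + 5×15.999 = 360.49 g/mol.

360.49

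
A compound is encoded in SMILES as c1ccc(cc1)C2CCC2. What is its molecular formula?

Heavy atoms from the SMILES: 10 C.
Implicit hydrogens by atom environment:
  5 × C (aromatic): 1 H each → 5
  3 × C: 2 H each → 6
  1 × C: 1 H
  1 × C (aromatic): no H
  Total hydrogens = 12.
Molecular formula: C10H12

C10H12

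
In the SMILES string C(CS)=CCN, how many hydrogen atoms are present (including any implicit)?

9

Hydrogens are implicit in SMILES; fill each atom to its normal valence:
  2 × C: 2 H each → 4
  2 × C: 1 H each → 2
  1 × N: 2 H
  1 × S: 1 H
  Total hydrogens = 9.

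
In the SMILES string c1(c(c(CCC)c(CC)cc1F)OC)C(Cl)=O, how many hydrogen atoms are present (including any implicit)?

Hydrogens are implicit in SMILES; fill each atom to its normal valence:
  5 × C (aromatic): no H
  3 × C: 3 H each → 9
  3 × C: 2 H each → 6
  2 × O: no H
  1 × C (aromatic): 1 H
  1 × C: no H
  1 × Cl: no H
  1 × F: no H
  Total hydrogens = 16.

16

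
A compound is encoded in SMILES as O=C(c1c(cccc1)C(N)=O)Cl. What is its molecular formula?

Heavy atoms from the SMILES: 8 C, 1 Cl, 1 N, 2 O.
Implicit hydrogens by atom environment:
  4 × C (aromatic): 1 H each → 4
  2 × C (aromatic): no H
  2 × C: no H
  2 × O: no H
  1 × Cl: no H
  1 × N: 2 H
  Total hydrogens = 6.
Molecular formula: C8H6ClNO2

C8H6ClNO2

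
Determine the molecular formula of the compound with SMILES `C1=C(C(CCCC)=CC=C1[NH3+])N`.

Heavy atoms from the SMILES: 10 C, 2 N.
Implicit hydrogens by atom environment:
  3 × C: 2 H each → 6
  3 × C (aromatic): 1 H each → 3
  3 × C (aromatic): no H
  1 × C: 3 H
  1 × N (charge +1): 3 H
  1 × N: 2 H
  Total hydrogens = 17.
Net charge +1.
Molecular formula: C10H17N2+

C10H17N2+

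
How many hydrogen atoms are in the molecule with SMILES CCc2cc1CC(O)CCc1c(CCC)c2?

22

Hydrogens are implicit in SMILES; fill each atom to its normal valence:
  6 × C: 2 H each → 12
  4 × C (aromatic): no H
  2 × C: 3 H each → 6
  2 × C (aromatic): 1 H each → 2
  1 × C: 1 H
  1 × O: 1 H
  Total hydrogens = 22.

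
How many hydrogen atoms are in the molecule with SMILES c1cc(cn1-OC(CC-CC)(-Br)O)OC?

16

Hydrogens are implicit in SMILES; fill each atom to its normal valence:
  3 × C: 2 H each → 6
  3 × C (aromatic): 1 H each → 3
  2 × C: 3 H each → 6
  2 × O: no H
  1 × Br: no H
  1 × C (aromatic): no H
  1 × C: no H
  1 × N (aromatic): no H
  1 × O: 1 H
  Total hydrogens = 16.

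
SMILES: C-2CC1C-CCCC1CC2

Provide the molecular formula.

Heavy atoms from the SMILES: 10 C.
Implicit hydrogens by atom environment:
  8 × C: 2 H each → 16
  2 × C: 1 H each → 2
  Total hydrogens = 18.
Molecular formula: C10H18

C10H18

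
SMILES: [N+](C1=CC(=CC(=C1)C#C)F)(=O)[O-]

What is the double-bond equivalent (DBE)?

7

Molecular formula from the SMILES: C8H4FNO2.
DoU = (2C + 2 + N − H − X)/2 = (2·8 + 2 + 1 − 4 − 1)/2 = 14/2 = 7.
(Structurally: 1 ring(s) + 6 π bond(s) = 7.)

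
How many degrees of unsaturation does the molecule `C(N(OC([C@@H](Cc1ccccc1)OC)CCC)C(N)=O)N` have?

Molecular formula from the SMILES: C15H25N3O3.
DoU = (2C + 2 + N − H − X)/2 = (2·15 + 2 + 3 − 25 − 0)/2 = 10/2 = 5.
(Structurally: 1 ring(s) + 4 π bond(s) = 5.)

5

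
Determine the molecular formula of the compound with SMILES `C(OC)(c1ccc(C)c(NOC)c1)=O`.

C10H13NO3

Heavy atoms from the SMILES: 10 C, 1 N, 3 O.
Implicit hydrogens by atom environment:
  3 × C: 3 H each → 9
  3 × C (aromatic): 1 H each → 3
  3 × C (aromatic): no H
  3 × O: no H
  1 × C: no H
  1 × N: 1 H
  Total hydrogens = 13.
Molecular formula: C10H13NO3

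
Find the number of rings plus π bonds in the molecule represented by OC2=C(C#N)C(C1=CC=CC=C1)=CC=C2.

Molecular formula from the SMILES: C13H9NO.
DoU = (2C + 2 + N − H − X)/2 = (2·13 + 2 + 1 − 9 − 0)/2 = 20/2 = 10.
(Structurally: 2 ring(s) + 8 π bond(s) = 10.)

10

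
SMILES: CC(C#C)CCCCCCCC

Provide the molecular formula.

Heavy atoms from the SMILES: 12 C.
Implicit hydrogens by atom environment:
  7 × C: 2 H each → 14
  2 × C: 3 H each → 6
  2 × C: 1 H each → 2
  1 × C: no H
  Total hydrogens = 22.
Molecular formula: C12H22

C12H22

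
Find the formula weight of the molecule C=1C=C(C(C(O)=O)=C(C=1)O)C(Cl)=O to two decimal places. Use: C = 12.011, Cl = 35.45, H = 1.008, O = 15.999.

Molecular formula: C8H5ClO4.
M = 8×12.011 + 1×35.45 + 5×1.008 + 4×15.999 = 200.57 g/mol.

200.57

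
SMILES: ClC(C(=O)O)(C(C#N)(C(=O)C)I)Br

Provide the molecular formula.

C6H4BrClINO3

Heavy atoms from the SMILES: 1 Br, 6 C, 1 Cl, 1 I, 1 N, 3 O.
Implicit hydrogens by atom environment:
  5 × C: no H
  2 × O: no H
  1 × Br: no H
  1 × C: 3 H
  1 × Cl: no H
  1 × I: no H
  1 × N: no H
  1 × O: 1 H
  Total hydrogens = 4.
Molecular formula: C6H4BrClINO3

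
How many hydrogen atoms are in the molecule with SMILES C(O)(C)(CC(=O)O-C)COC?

Hydrogens are implicit in SMILES; fill each atom to its normal valence:
  3 × C: 3 H each → 9
  3 × O: no H
  2 × C: 2 H each → 4
  2 × C: no H
  1 × O: 1 H
  Total hydrogens = 14.

14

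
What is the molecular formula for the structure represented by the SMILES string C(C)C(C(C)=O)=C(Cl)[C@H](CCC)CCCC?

Heavy atoms from the SMILES: 14 C, 1 Cl, 1 O.
Implicit hydrogens by atom environment:
  6 × C: 2 H each → 12
  4 × C: 3 H each → 12
  3 × C: no H
  1 × C: 1 H
  1 × Cl: no H
  1 × O: no H
  Total hydrogens = 25.
Molecular formula: C14H25ClO

C14H25ClO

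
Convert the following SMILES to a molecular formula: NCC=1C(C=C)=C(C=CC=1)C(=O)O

C10H11NO2

Heavy atoms from the SMILES: 10 C, 1 N, 2 O.
Implicit hydrogens by atom environment:
  3 × C (aromatic): 1 H each → 3
  3 × C (aromatic): no H
  2 × C: 2 H each → 4
  1 × C: 1 H
  1 × C: no H
  1 × N: 2 H
  1 × O: 1 H
  1 × O: no H
  Total hydrogens = 11.
Molecular formula: C10H11NO2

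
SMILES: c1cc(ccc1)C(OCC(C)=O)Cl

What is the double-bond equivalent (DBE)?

5

Molecular formula from the SMILES: C10H11ClO2.
DoU = (2C + 2 + N − H − X)/2 = (2·10 + 2 + 0 − 11 − 1)/2 = 10/2 = 5.
(Structurally: 1 ring(s) + 4 π bond(s) = 5.)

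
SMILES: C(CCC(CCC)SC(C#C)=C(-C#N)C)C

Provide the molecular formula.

C14H21NS

Heavy atoms from the SMILES: 14 C, 1 N, 1 S.
Implicit hydrogens by atom environment:
  5 × C: 2 H each → 10
  4 × C: no H
  3 × C: 3 H each → 9
  2 × C: 1 H each → 2
  1 × N: no H
  1 × S: no H
  Total hydrogens = 21.
Molecular formula: C14H21NS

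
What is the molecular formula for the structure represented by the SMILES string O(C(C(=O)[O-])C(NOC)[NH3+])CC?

C6H14N2O4

Heavy atoms from the SMILES: 6 C, 2 N, 4 O.
Implicit hydrogens by atom environment:
  3 × O: no H
  2 × C: 3 H each → 6
  2 × C: 1 H each → 2
  1 × C: 2 H
  1 × C: no H
  1 × N (charge +1): 3 H
  1 × N: 1 H
  1 × O (charge -1): no H
  Total hydrogens = 14.
Molecular formula: C6H14N2O4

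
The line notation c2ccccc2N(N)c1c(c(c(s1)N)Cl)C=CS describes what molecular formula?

C12H12ClN3S2

Heavy atoms from the SMILES: 12 C, 1 Cl, 3 N, 2 S.
Implicit hydrogens by atom environment:
  5 × C (aromatic): 1 H each → 5
  5 × C (aromatic): no H
  2 × C: 1 H each → 2
  2 × N: 2 H each → 4
  1 × Cl: no H
  1 × N: no H
  1 × S: 1 H
  1 × S (aromatic): no H
  Total hydrogens = 12.
Molecular formula: C12H12ClN3S2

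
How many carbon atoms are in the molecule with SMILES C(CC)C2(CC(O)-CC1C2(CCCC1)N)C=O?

The symbol for carbon appears 14 times in the SMILES.

14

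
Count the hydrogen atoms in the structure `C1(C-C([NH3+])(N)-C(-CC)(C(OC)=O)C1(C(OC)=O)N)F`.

Hydrogens are implicit in SMILES; fill each atom to its normal valence:
  5 × C: no H
  4 × O: no H
  3 × C: 3 H each → 9
  2 × C: 2 H each → 4
  2 × N: 2 H each → 4
  1 × C: 1 H
  1 × F: no H
  1 × N (charge +1): 3 H
  Total hydrogens = 21.

21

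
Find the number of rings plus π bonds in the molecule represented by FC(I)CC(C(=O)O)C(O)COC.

1

Molecular formula from the SMILES: C7H12FIO4.
DoU = (2C + 2 + N − H − X)/2 = (2·7 + 2 + 0 − 12 − 2)/2 = 2/2 = 1.
(Structurally: 0 ring(s) + 1 π bond(s) = 1.)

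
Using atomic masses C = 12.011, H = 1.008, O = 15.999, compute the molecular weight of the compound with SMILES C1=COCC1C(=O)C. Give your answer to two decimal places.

112.13

Molecular formula: C6H8O2.
M = 6×12.011 + 8×1.008 + 2×15.999 = 112.13 g/mol.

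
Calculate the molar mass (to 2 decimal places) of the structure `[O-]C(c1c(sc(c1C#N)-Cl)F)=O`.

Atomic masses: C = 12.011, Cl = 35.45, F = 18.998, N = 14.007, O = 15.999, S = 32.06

204.58

Molecular formula: C6ClFNO2S-.
M = 6×12.011 + 1×35.45 + 1×18.998 + 1×14.007 + 2×15.999 + 1×32.06 = 204.58 g/mol.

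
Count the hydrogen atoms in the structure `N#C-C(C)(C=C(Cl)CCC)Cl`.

11

Hydrogens are implicit in SMILES; fill each atom to its normal valence:
  3 × C: no H
  2 × C: 3 H each → 6
  2 × C: 2 H each → 4
  2 × Cl: no H
  1 × C: 1 H
  1 × N: no H
  Total hydrogens = 11.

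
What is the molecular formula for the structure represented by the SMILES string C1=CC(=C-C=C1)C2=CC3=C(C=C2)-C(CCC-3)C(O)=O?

Heavy atoms from the SMILES: 17 C, 2 O.
Implicit hydrogens by atom environment:
  8 × C (aromatic): 1 H each → 8
  4 × C (aromatic): no H
  3 × C: 2 H each → 6
  1 × C: 1 H
  1 × C: no H
  1 × O: 1 H
  1 × O: no H
  Total hydrogens = 16.
Molecular formula: C17H16O2

C17H16O2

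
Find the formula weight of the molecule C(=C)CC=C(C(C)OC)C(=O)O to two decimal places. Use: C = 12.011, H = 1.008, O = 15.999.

Molecular formula: C9H14O3.
M = 9×12.011 + 14×1.008 + 3×15.999 = 170.21 g/mol.

170.21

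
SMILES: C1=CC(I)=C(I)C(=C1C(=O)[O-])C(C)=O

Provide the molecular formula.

C9H5I2O3-

Heavy atoms from the SMILES: 9 C, 2 I, 3 O.
Implicit hydrogens by atom environment:
  4 × C (aromatic): no H
  2 × C (aromatic): 1 H each → 2
  2 × C: no H
  2 × I: no H
  2 × O: no H
  1 × C: 3 H
  1 × O (charge -1): no H
  Total hydrogens = 5.
Net charge -1.
Molecular formula: C9H5I2O3-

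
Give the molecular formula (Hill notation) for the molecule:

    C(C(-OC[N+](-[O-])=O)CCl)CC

Heavy atoms from the SMILES: 6 C, 1 Cl, 1 N, 3 O.
Implicit hydrogens by atom environment:
  4 × C: 2 H each → 8
  2 × O: no H
  1 × C: 3 H
  1 × C: 1 H
  1 × Cl: no H
  1 × N (charge +1): no H
  1 × O (charge -1): no H
  Total hydrogens = 12.
Molecular formula: C6H12ClNO3

C6H12ClNO3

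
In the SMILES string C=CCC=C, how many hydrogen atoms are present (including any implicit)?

Hydrogens are implicit in SMILES; fill each atom to its normal valence:
  3 × C: 2 H each → 6
  2 × C: 1 H each → 2
  Total hydrogens = 8.

8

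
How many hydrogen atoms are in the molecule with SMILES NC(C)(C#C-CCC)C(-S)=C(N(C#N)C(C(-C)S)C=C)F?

22

Hydrogens are implicit in SMILES; fill each atom to its normal valence:
  6 × C: no H
  3 × C: 3 H each → 9
  3 × C: 2 H each → 6
  3 × C: 1 H each → 3
  2 × N: no H
  2 × S: 1 H each → 2
  1 × F: no H
  1 × N: 2 H
  Total hydrogens = 22.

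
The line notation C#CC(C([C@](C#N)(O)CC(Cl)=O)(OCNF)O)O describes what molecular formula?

Heavy atoms from the SMILES: 9 C, 1 Cl, 1 F, 2 N, 5 O.
Implicit hydrogens by atom environment:
  5 × C: no H
  3 × O: 1 H each → 3
  2 × C: 2 H each → 4
  2 × C: 1 H each → 2
  2 × O: no H
  1 × Cl: no H
  1 × F: no H
  1 × N: 1 H
  1 × N: no H
  Total hydrogens = 10.
Molecular formula: C9H10ClFN2O5

C9H10ClFN2O5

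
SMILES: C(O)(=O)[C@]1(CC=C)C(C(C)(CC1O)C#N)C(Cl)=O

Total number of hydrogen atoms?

Hydrogens are implicit in SMILES; fill each atom to its normal valence:
  5 × C: no H
  3 × C: 2 H each → 6
  3 × C: 1 H each → 3
  2 × O: 1 H each → 2
  2 × O: no H
  1 × C: 3 H
  1 × Cl: no H
  1 × N: no H
  Total hydrogens = 14.

14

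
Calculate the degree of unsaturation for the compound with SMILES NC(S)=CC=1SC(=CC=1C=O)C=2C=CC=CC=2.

Molecular formula from the SMILES: C13H11NOS2.
DoU = (2C + 2 + N − H − X)/2 = (2·13 + 2 + 1 − 11 − 0)/2 = 18/2 = 9.
(Structurally: 2 ring(s) + 7 π bond(s) = 9.)

9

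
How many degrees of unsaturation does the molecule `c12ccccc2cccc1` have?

Molecular formula from the SMILES: C10H8.
DoU = (2C + 2 + N − H − X)/2 = (2·10 + 2 + 0 − 8 − 0)/2 = 14/2 = 7.
(Structurally: 2 ring(s) + 5 π bond(s) = 7.)

7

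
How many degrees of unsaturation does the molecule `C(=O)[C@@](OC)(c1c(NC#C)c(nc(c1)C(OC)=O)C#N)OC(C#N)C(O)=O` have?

13

Molecular formula from the SMILES: C16H12N4O7.
DoU = (2C + 2 + N − H − X)/2 = (2·16 + 2 + 4 − 12 − 0)/2 = 26/2 = 13.
(Structurally: 1 ring(s) + 12 π bond(s) = 13.)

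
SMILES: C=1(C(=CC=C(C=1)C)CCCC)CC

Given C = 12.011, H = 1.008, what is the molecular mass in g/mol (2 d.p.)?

Molecular formula: C13H20.
M = 13×12.011 + 20×1.008 = 176.30 g/mol.

176.30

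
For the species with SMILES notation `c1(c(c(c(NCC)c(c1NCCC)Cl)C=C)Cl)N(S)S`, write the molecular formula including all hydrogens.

C13H19Cl2N3S2

Heavy atoms from the SMILES: 13 C, 2 Cl, 3 N, 2 S.
Implicit hydrogens by atom environment:
  6 × C (aromatic): no H
  4 × C: 2 H each → 8
  2 × C: 3 H each → 6
  2 × Cl: no H
  2 × N: 1 H each → 2
  2 × S: 1 H each → 2
  1 × C: 1 H
  1 × N: no H
  Total hydrogens = 19.
Molecular formula: C13H19Cl2N3S2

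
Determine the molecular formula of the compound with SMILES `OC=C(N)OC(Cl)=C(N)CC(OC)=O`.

C7H11ClN2O4

Heavy atoms from the SMILES: 7 C, 1 Cl, 2 N, 4 O.
Implicit hydrogens by atom environment:
  4 × C: no H
  3 × O: no H
  2 × N: 2 H each → 4
  1 × C: 3 H
  1 × C: 2 H
  1 × C: 1 H
  1 × Cl: no H
  1 × O: 1 H
  Total hydrogens = 11.
Molecular formula: C7H11ClN2O4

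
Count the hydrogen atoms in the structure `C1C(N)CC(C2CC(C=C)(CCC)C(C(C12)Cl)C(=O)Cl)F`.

Hydrogens are implicit in SMILES; fill each atom to its normal valence:
  7 × C: 1 H each → 7
  6 × C: 2 H each → 12
  2 × C: no H
  2 × Cl: no H
  1 × C: 3 H
  1 × F: no H
  1 × N: 2 H
  1 × O: no H
  Total hydrogens = 24.

24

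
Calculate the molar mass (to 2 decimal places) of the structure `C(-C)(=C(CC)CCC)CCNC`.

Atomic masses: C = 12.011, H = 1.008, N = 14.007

Molecular formula: C11H23N.
M = 11×12.011 + 23×1.008 + 1×14.007 = 169.31 g/mol.

169.31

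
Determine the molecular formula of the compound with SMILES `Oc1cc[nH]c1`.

C4H5NO

Heavy atoms from the SMILES: 4 C, 1 N, 1 O.
Implicit hydrogens by atom environment:
  3 × C (aromatic): 1 H each → 3
  1 × C (aromatic): no H
  1 × N (aromatic): 1 H
  1 × O: 1 H
  Total hydrogens = 5.
Molecular formula: C4H5NO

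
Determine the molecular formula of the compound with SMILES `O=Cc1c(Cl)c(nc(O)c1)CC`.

C8H8ClNO2

Heavy atoms from the SMILES: 8 C, 1 Cl, 1 N, 2 O.
Implicit hydrogens by atom environment:
  4 × C (aromatic): no H
  1 × C: 3 H
  1 × C: 2 H
  1 × C (aromatic): 1 H
  1 × C: 1 H
  1 × Cl: no H
  1 × N (aromatic): no H
  1 × O: 1 H
  1 × O: no H
  Total hydrogens = 8.
Molecular formula: C8H8ClNO2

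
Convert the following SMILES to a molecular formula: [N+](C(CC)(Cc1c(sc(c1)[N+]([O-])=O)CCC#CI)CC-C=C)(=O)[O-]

C16H19IN2O4S

Heavy atoms from the SMILES: 16 C, 1 I, 2 N, 4 O, 1 S.
Implicit hydrogens by atom environment:
  7 × C: 2 H each → 14
  3 × C (aromatic): no H
  3 × C: no H
  2 × N (charge +1): no H
  2 × O: no H
  2 × O (charge -1): no H
  1 × C: 3 H
  1 × C (aromatic): 1 H
  1 × C: 1 H
  1 × I: no H
  1 × S (aromatic): no H
  Total hydrogens = 19.
Molecular formula: C16H19IN2O4S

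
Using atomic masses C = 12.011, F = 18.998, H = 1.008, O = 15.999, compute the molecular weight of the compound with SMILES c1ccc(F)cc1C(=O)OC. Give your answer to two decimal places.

154.14

Molecular formula: C8H7FO2.
M = 8×12.011 + 1×18.998 + 7×1.008 + 2×15.999 = 154.14 g/mol.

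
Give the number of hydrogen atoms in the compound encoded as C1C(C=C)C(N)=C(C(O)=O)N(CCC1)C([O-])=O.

15

Hydrogens are implicit in SMILES; fill each atom to its normal valence:
  5 × C: 2 H each → 10
  4 × C: no H
  2 × C: 1 H each → 2
  2 × O: no H
  1 × N: 2 H
  1 × N: no H
  1 × O: 1 H
  1 × O (charge -1): no H
  Total hydrogens = 15.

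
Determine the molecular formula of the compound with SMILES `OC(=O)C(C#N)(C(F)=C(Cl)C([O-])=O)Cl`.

Heavy atoms from the SMILES: 6 C, 2 Cl, 1 F, 1 N, 4 O.
Implicit hydrogens by atom environment:
  6 × C: no H
  2 × Cl: no H
  2 × O: no H
  1 × F: no H
  1 × N: no H
  1 × O: 1 H
  1 × O (charge -1): no H
  Total hydrogens = 1.
Net charge -1.
Molecular formula: C6HCl2FNO4-

C6HCl2FNO4-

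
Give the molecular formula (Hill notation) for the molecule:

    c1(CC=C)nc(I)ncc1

Heavy atoms from the SMILES: 7 C, 1 I, 2 N.
Implicit hydrogens by atom environment:
  2 × C: 2 H each → 4
  2 × C (aromatic): 1 H each → 2
  2 × C (aromatic): no H
  2 × N (aromatic): no H
  1 × C: 1 H
  1 × I: no H
  Total hydrogens = 7.
Molecular formula: C7H7IN2

C7H7IN2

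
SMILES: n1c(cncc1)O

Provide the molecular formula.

Heavy atoms from the SMILES: 4 C, 2 N, 1 O.
Implicit hydrogens by atom environment:
  3 × C (aromatic): 1 H each → 3
  2 × N (aromatic): no H
  1 × C (aromatic): no H
  1 × O: 1 H
  Total hydrogens = 4.
Molecular formula: C4H4N2O

C4H4N2O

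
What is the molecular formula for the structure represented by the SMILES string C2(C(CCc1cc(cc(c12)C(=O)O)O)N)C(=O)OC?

Heavy atoms from the SMILES: 13 C, 1 N, 5 O.
Implicit hydrogens by atom environment:
  4 × C (aromatic): no H
  3 × O: no H
  2 × C: 2 H each → 4
  2 × C (aromatic): 1 H each → 2
  2 × C: 1 H each → 2
  2 × C: no H
  2 × O: 1 H each → 2
  1 × C: 3 H
  1 × N: 2 H
  Total hydrogens = 15.
Molecular formula: C13H15NO5

C13H15NO5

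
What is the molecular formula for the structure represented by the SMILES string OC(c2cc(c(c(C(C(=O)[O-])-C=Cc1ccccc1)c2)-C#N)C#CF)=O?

Heavy atoms from the SMILES: 20 C, 1 F, 1 N, 4 O.
Implicit hydrogens by atom environment:
  7 × C (aromatic): 1 H each → 7
  5 × C (aromatic): no H
  5 × C: no H
  3 × C: 1 H each → 3
  2 × O: no H
  1 × F: no H
  1 × N: no H
  1 × O: 1 H
  1 × O (charge -1): no H
  Total hydrogens = 11.
Net charge -1.
Molecular formula: C20H11FNO4-

C20H11FNO4-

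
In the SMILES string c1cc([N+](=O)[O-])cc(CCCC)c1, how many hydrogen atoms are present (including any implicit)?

Hydrogens are implicit in SMILES; fill each atom to its normal valence:
  4 × C (aromatic): 1 H each → 4
  3 × C: 2 H each → 6
  2 × C (aromatic): no H
  1 × C: 3 H
  1 × N (charge +1): no H
  1 × O: no H
  1 × O (charge -1): no H
  Total hydrogens = 13.

13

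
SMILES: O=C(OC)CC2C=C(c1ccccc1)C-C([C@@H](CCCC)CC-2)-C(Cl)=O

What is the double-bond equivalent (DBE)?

8

Molecular formula from the SMILES: C22H29ClO3.
DoU = (2C + 2 + N − H − X)/2 = (2·22 + 2 + 0 − 29 − 1)/2 = 16/2 = 8.
(Structurally: 2 ring(s) + 6 π bond(s) = 8.)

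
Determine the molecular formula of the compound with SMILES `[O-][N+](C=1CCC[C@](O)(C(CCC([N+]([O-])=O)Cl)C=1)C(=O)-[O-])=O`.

Heavy atoms from the SMILES: 11 C, 1 Cl, 2 N, 7 O.
Implicit hydrogens by atom environment:
  5 × C: 2 H each → 10
  3 × C: 1 H each → 3
  3 × C: no H
  3 × O: no H
  3 × O (charge -1): no H
  2 × N (charge +1): no H
  1 × Cl: no H
  1 × O: 1 H
  Total hydrogens = 14.
Net charge -1.
Molecular formula: C11H14ClN2O7-

C11H14ClN2O7-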